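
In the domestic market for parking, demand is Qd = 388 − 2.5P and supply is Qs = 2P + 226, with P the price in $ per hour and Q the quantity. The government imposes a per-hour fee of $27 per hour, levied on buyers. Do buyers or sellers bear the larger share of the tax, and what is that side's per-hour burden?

Sellers bear the larger share: $15 per hour.

Before the tax: set 388 − 2.5P = 2P + 226 → P* = $36, Q* = 298.
With the tax collected from buyers, demand (in seller-price terms) shifts: Qd = 388 − 2.5(P + 27).
Solving gives Q = 268 with buyers paying $48 and sellers receiving $21 (the $27 wedge).
Per-hour burden: buyers $12, sellers $15.
Sellers take the larger share because supply is less price-elastic here (demand slope 2.5 vs supply slope 2).
The less price-elastic side of the market bears the larger share of a per-unit tax.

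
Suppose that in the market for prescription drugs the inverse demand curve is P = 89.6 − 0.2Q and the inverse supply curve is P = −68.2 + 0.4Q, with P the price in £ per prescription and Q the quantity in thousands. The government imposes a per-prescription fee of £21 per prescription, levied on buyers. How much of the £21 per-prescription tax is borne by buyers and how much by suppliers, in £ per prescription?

Buyers bear £7 per prescription; suppliers bear £14 per prescription.

Rewrite in direct form: Qd = 448 − 5P and Qs = 2.5P + 170.5.
Without the tax, 448 − 5P = 2.5P + 170.5 gives 7.5P = 277.5, so P* = £37 and Q* = 263.
With the tax collected from buyers, demand (in seller-price terms) shifts: Qd = 448 − 5(P + 21).
New equilibrium: buyers pay £44, suppliers receive £23, Q = 228. (Wedge: Pb − Ps = 21.)
Burden on buyers: £7; on suppliers: £14. (They sum to £21.)
The less price-elastic side of the market bears the larger share of a per-unit tax.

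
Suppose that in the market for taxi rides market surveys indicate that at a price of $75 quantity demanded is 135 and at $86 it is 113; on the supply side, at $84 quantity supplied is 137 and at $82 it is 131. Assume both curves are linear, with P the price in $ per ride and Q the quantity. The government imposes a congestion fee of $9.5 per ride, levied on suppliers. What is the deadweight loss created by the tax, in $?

Demand slope: (113 − 135)/(86 − 75) = -2, so Qd = 285 − 2P.
Supply slope: (131 − 137)/(82 − 84) = 3, so Qs = 3P − 115.
Before the tax: set 285 − 2P = 3P − 115 → P* = $80, Q* = 125.
With the tax collected from suppliers, supply shifts: Qs = 3(P − 9.5) − 115.
New equilibrium: buyers pay $85.7, suppliers receive $76.2, Q = 113.6. (Wedge: Pb − Ps = 9.5.)
Quantity falls by |ΔQ| = |125 − 113.6| = 11.4.
DWL = ½ · t · |ΔQ| = ½ · 9.5 · 11.4 = $54.15.

Deadweight loss = $54.15.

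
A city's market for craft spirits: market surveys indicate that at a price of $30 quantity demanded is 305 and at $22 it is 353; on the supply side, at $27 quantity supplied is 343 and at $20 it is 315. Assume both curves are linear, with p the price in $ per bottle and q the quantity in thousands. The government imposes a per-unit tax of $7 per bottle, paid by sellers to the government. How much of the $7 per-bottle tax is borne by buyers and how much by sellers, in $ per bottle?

Demand slope: (353 − 305)/(22 − 30) = -6, so qd = 485 − 6p.
Supply slope: (315 − 343)/(20 − 27) = 4, so qs = 4p + 235.
Without the tax, 485 − 6p = 4p + 235 gives 10p = 250, so p* = $25 and q* = 335.
With the tax collected from sellers, supply shifts: qs = 4(p − 7) + 235.
New equilibrium: buyers pay $27.8, sellers receive $20.8, q = 318.2. (Wedge: pb − ps = 7.)
Burden on buyers: $2.8; on sellers: $4.2. (They sum to $7.)

Buyers bear $2.8 per bottle; sellers bear $4.2 per bottle.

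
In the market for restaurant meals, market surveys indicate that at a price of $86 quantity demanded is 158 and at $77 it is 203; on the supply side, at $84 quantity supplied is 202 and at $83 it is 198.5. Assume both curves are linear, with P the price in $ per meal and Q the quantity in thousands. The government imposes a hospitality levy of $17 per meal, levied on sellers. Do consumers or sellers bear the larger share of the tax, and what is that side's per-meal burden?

Sellers bear the larger share: $10 per meal.

Demand slope: (203 − 158)/(77 − 86) = -5, so Qd = 588 − 5P.
Supply slope: (198.5 − 202)/(83 − 84) = 3.5, so Qs = 3.5P − 92.
Without the tax, 588 − 5P = 3.5P − 92 gives 8.5P = 680, so P* = $80 and Q* = 188.
With the tax collected from sellers, supply shifts: Qs = 3.5(P − 17) − 92.
Solving gives Q = 153 with consumers paying $87 and sellers receiving $70 (the $17 wedge).
Per-meal burden: consumers $7, sellers $10.
Sellers take the larger share because supply is less price-elastic here (demand slope 5 vs supply slope 3.5).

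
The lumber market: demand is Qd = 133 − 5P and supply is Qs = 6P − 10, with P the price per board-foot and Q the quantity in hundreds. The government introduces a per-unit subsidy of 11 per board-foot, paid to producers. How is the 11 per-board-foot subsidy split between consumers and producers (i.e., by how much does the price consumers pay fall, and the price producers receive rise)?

Consumers gain 6 per board-foot; producers gain 5 per board-foot.

Without the subsidy, 133 − 5P = 6P − 10 gives 11P = 143, so P* = 13 and Q* = 68.
With a per-unit subsidy paid to producers, each receives P + 11 per unit sold, so supply becomes Qs = 6(P + 11) − 10.
New equilibrium: consumers pay 7, producers receive 18, Q = 98. (Wedge: Pb − Ps = −11.)
Gain to consumers: 6; to producers: 5. (They sum to 11.)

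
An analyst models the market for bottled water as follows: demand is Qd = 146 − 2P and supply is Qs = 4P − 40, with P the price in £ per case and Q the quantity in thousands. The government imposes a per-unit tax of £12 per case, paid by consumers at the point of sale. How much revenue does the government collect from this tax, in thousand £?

Before the tax: set 146 − 2P = 4P − 40 → P* = £31, Q* = 84.
With the tax collected from consumers, demand (in seller-price terms) shifts: Qd = 146 − 2(P + 12).
Solving gives Q = 68 with consumers paying £39 and sellers receiving £27 (the £12 wedge).
Revenue = t · Q = 12 · 68 = £816.

Tax revenue = £816 thousand.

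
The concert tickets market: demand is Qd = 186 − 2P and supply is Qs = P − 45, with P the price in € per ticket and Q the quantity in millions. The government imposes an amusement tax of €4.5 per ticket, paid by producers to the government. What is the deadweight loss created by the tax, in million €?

Deadweight loss = €6.75 million.

Before the tax: set 186 − 2P = P − 45 → P* = €77, Q* = 32.
With the tax collected from producers, supply shifts: Qs = (P − 4.5) − 45.
New equilibrium: buyers pay €78.5, producers receive €74, Q = 29. (Wedge: Pb − Ps = 4.5.)
Quantity falls by |ΔQ| = |32 − 29| = 3.
DWL = ½ · t · |ΔQ| = ½ · 4.5 · 3 = €6.75.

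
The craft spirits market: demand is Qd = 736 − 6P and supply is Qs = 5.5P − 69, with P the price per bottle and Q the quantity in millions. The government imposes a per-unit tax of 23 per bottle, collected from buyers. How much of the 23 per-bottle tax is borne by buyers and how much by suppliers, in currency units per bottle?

Buyers bear 11 per bottle; suppliers bear 12 per bottle.

Before the tax: set 736 − 6P = 5.5P − 69 → P* = 70, Q* = 316.
With the tax collected from buyers, demand (in seller-price terms) shifts: Qd = 736 − 6(P + 23).
Solving gives Q = 250 with buyers paying 81 and suppliers receiving 58 (the 23 wedge).
Burden on buyers: 11; on suppliers: 12. (They sum to 23.)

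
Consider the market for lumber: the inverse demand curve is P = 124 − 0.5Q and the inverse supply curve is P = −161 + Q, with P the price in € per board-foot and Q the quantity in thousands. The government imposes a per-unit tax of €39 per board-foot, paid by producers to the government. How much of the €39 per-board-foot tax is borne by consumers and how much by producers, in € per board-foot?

Rewrite in direct form: Qd = 248 − 2P and Qs = P + 161.
Without the tax, 248 − 2P = P + 161 gives 3P = 87, so P* = €29 and Q* = 190.
With the tax collected from producers, supply shifts: Qs = (P − 39) + 161.
New equilibrium: consumers pay €42, producers receive €3, Q = 164. (Wedge: Pb − Ps = 39.)
Burden on consumers: €13; on producers: €26. (They sum to €39.)
The less price-elastic side of the market bears the larger share of a per-unit tax.

Consumers bear €13 per board-foot; producers bear €26 per board-foot.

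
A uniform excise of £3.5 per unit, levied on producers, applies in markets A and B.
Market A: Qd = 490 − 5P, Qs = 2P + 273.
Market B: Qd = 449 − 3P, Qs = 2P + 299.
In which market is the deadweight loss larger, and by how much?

Market A: pre-tax P* = £31, Q* = 335; post-tax Q = 330; deadweight loss = £8.75.
Market B: pre-tax P* = £30, Q* = 359; post-tax Q = 354.8; deadweight loss = £7.35.
Difference: £8.75 vs £7.35 → market A is larger by £1.4.

Market A, by £1.4.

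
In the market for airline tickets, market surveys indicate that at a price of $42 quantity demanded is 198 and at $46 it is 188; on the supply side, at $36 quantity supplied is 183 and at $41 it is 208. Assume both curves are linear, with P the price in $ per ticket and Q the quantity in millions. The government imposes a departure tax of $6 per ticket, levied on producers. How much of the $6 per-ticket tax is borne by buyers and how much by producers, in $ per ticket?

Buyers bear $4 per ticket; producers bear $2 per ticket.

Demand slope: (188 − 198)/(46 − 42) = -2.5, so Qd = 303 − 2.5P.
Supply slope: (208 − 183)/(41 − 36) = 5, so Qs = 5P + 3.
Without the tax, 303 − 2.5P = 5P + 3 gives 7.5P = 300, so P* = $40 and Q* = 203.
With the tax collected from producers, supply shifts: Qs = 5(P − 6) + 3.
New equilibrium: buyers pay $44, producers receive $38, Q = 193. (Wedge: Pb − Ps = 6.)
Burden on buyers: $4; on producers: $2. (They sum to $6.)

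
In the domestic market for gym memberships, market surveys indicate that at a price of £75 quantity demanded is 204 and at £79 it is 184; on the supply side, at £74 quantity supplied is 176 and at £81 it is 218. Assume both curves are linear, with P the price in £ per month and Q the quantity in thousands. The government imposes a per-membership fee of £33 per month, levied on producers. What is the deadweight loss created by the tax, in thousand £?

Demand slope: (184 − 204)/(79 − 75) = -5, so Qd = 579 − 5P.
Supply slope: (218 − 176)/(81 − 74) = 6, so Qs = 6P − 268.
Before the tax: set 579 − 5P = 6P − 268 → P* = £77, Q* = 194.
With the tax collected from producers, supply shifts: Qs = 6(P − 33) − 268.
Solving gives Q = 104 with buyers paying £95 and producers receiving £62 (the £33 wedge).
Quantity falls by |ΔQ| = |194 − 104| = 90.
DWL = ½ · t · |ΔQ| = ½ · 33 · 90 = £1485.

Deadweight loss = £1485 thousand.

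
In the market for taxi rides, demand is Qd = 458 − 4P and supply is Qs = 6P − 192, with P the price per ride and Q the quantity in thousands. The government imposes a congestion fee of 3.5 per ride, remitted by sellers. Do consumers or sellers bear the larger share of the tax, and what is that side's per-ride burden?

Consumers bear the larger share: 2.1 per ride.

Before the tax: set 458 − 4P = 6P − 192 → P* = 65, Q* = 198.
With the tax collected from sellers, supply shifts: Qs = 6(P − 3.5) − 192.
New equilibrium: consumers pay 67.1, sellers receive 63.6, Q = 189.6. (Wedge: Pb − Ps = 3.5.)
Per-ride burden: consumers 2.1, sellers 1.4.
Consumers take the larger share because demand is less price-elastic here (demand slope 4 vs supply slope 6).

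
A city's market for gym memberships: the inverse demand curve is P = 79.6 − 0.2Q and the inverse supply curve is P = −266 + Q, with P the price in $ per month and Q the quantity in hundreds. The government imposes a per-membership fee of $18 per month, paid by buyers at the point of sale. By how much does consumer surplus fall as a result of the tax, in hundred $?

Consumer surplus falls by $841.5 hundred.

Inverting to Q(P) form: Qd = 398 − 5P; Qs = P + 266.
Without the tax, 398 − 5P = P + 266 gives 6P = 132, so P* = $22 and Q* = 288.
With the tax collected from buyers, demand (in seller-price terms) shifts: Qd = 398 − 5(P + 18).
Solving gives Q = 273 with buyers paying $25 and suppliers receiving $7 (the $18 wedge).
ΔCS is the trapezoid between Q = 273 and Q = 288 of height $3: ½ · (288 + 273) · 3 = $841.5.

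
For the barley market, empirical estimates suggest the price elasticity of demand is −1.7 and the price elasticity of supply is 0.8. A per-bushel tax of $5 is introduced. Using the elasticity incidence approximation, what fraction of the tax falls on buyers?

Buyers' share ≈ 0.32.

Incidence ratio: buyers' share ≈ εs / (εs + |εd|) = 0.8 / (0.8 + 1.7) = 0.32.
Supply is the less elastic side, so buyers bear the smaller share.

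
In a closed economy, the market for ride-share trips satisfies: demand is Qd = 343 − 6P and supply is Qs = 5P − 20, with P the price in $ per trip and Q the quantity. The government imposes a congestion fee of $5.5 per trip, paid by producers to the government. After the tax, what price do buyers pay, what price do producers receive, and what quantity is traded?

Without the tax, 343 − 6P = 5P − 20 gives 11P = 363, so P* = $33 and Q* = 145.
With the tax collected from producers, supply shifts: Qs = 5(P − 5.5) − 20.
New equilibrium: buyers pay $35.5, producers receive $30, Q = 130. (Wedge: Pb − Ps = 5.5.)

Buyers pay $35.5; producers receive $30; quantity = 130.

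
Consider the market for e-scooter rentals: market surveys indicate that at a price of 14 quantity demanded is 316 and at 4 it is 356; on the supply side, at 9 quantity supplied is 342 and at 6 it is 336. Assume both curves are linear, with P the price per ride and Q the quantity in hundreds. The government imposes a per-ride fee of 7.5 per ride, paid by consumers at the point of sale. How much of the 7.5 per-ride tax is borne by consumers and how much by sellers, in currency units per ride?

Consumers bear 2.5 per ride; sellers bear 5 per ride.

Demand slope: (356 − 316)/(4 − 14) = -4, so Qd = 372 − 4P.
Supply slope: (336 − 342)/(6 − 9) = 2, so Qs = 2P + 324.
Without the tax, 372 − 4P = 2P + 324 gives 6P = 48, so P* = 8 and Q* = 340.
With the tax collected from consumers, demand (in seller-price terms) shifts: Qd = 372 − 4(P + 7.5).
Solving gives Q = 330 with consumers paying 10.5 and sellers receiving 3 (the 7.5 wedge).
Burden on consumers: 2.5; on sellers: 5. (They sum to 7.5.)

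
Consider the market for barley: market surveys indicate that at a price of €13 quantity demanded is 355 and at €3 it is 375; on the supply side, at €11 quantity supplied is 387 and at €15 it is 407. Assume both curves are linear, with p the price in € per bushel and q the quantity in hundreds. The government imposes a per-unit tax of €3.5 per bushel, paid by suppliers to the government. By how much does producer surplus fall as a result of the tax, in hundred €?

Demand slope: (375 − 355)/(3 − 13) = -2, so qd = 381 − 2p.
Supply slope: (407 − 387)/(15 − 11) = 5, so qs = 5p + 332.
Without the tax, 381 − 2p = 5p + 332 gives 7p = 49, so p* = €7 and q* = 367.
With the tax collected from suppliers, supply shifts: qs = 5(p − 3.5) + 332.
New equilibrium: buyers pay €9.5, suppliers receive €6, q = 362. (Wedge: pb − ps = 3.5.)
ΔPS is the trapezoid between Q = 362 and Q = 367 of height €1: ½ · (367 + 362) · 1 = €364.5.

Producer surplus falls by €364.5 hundred.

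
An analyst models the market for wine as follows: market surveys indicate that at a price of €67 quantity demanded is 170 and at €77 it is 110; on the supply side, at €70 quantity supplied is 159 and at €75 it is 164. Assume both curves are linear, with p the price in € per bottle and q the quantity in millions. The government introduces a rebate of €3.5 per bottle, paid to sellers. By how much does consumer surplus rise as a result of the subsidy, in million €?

Consumer surplus rises by €79.75 million.

Demand slope: (110 − 170)/(77 − 67) = -6, so qd = 572 − 6p.
Supply slope: (164 − 159)/(75 − 70) = 1, so qs = p + 89.
Before the subsidy: set 572 − 6p = p + 89 → p* = €69, q* = 158.
With a per-unit subsidy paid to sellers, each receives p + 3.5 per unit sold, so supply becomes qs = (p + 3.5) + 89.
New equilibrium: consumers pay €68.5, sellers receive €72, q = 161. (Wedge: pb − ps = −3.5.)
ΔCS is the trapezoid between Q = 161 and Q = 158 of height €0.5: ½ · (158 + 161) · 0.5 = €79.75.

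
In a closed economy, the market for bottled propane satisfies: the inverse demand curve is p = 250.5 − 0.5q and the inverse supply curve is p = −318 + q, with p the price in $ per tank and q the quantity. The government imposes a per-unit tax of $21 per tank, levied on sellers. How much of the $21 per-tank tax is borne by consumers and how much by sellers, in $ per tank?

Consumers bear $7 per tank; sellers bear $14 per tank.

Rewrite in direct form: qd = 501 − 2p and qs = p + 318.
Without the tax, 501 − 2p = p + 318 gives 3p = 183, so p* = $61 and q* = 379.
With the tax collected from sellers, supply shifts: qs = (p − 21) + 318.
Solving gives q = 365 with consumers paying $68 and sellers receiving $47 (the $21 wedge).
Burden on consumers: $7; on sellers: $14. (They sum to $21.)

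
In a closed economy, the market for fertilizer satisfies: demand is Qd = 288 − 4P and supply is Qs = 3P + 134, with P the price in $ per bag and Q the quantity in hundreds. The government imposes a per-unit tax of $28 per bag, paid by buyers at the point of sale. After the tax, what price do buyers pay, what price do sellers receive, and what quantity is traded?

Buyers pay $34; sellers receive $6; quantity = 152.

Without the tax, 288 − 4P = 3P + 134 gives 7P = 154, so P* = $22 and Q* = 200.
With the tax collected from buyers, demand (in seller-price terms) shifts: Qd = 288 − 4(P + 28).
Solving gives Q = 152 with buyers paying $34 and sellers receiving $6 (the $28 wedge).
The less price-elastic side of the market bears the larger share of a per-unit tax.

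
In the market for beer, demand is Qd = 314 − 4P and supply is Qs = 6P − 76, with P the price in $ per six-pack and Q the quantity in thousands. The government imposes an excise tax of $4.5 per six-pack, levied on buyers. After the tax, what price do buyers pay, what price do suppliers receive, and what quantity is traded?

Buyers pay $41.7; suppliers receive $37.2; quantity = 147.2.

Before the tax: set 314 − 4P = 6P − 76 → P* = $39, Q* = 158.
With the tax collected from buyers, demand (in seller-price terms) shifts: Qd = 314 − 4(P + 4.5).
Solving gives Q = 147.2 with buyers paying $41.7 and suppliers receiving $37.2 (the $4.5 wedge).
The less price-elastic side of the market bears the larger share of a per-unit tax.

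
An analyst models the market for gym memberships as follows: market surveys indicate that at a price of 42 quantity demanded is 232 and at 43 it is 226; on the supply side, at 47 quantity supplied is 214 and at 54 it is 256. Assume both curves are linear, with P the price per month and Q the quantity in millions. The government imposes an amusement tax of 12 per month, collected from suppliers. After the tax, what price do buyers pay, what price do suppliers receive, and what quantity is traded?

Buyers pay 52; suppliers receive 40; quantity = 172.

Demand slope: (226 − 232)/(43 − 42) = -6, so Qd = 484 − 6P.
Supply slope: (256 − 214)/(54 − 47) = 6, so Qs = 6P − 68.
Before the tax: set 484 − 6P = 6P − 68 → P* = 46, Q* = 208.
With the tax collected from suppliers, supply shifts: Qs = 6(P − 12) − 68.
Solving gives Q = 172 with buyers paying 52 and suppliers receiving 40 (the 12 wedge).
The less price-elastic side of the market bears the larger share of a per-unit tax.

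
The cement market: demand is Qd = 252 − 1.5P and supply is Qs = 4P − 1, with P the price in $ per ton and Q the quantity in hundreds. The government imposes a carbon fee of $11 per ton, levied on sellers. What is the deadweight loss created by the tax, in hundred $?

Deadweight loss = $66 hundred.

Without the tax, 252 − 1.5P = 4P − 1 gives 5.5P = 253, so P* = $46 and Q* = 183.
With the tax collected from sellers, supply shifts: Qs = 4(P − 11) − 1.
Solving gives Q = 171 with consumers paying $54 and sellers receiving $43 (the $11 wedge).
Quantity falls by |ΔQ| = |183 − 171| = 12.
DWL = ½ · t · |ΔQ| = ½ · 11 · 12 = $66.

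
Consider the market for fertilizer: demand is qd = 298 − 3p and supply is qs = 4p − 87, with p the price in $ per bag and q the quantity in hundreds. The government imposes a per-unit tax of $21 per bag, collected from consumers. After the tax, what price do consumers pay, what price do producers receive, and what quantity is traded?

Consumers pay $67; producers receive $46; quantity = 97.

Without the tax, 298 − 3p = 4p − 87 gives 7p = 385, so p* = $55 and q* = 133.
With the tax collected from consumers, demand (in seller-price terms) shifts: qd = 298 − 3(p + 21).
New equilibrium: consumers pay $67, producers receive $46, q = 97. (Wedge: pb − ps = 21.)
The less price-elastic side of the market bears the larger share of a per-unit tax.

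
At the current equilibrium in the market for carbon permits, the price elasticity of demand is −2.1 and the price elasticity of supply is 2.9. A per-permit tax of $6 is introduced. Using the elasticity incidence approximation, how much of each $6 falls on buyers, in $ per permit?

Buyers bear ≈ $3.48 per permit.

Incidence ratio: buyers' share ≈ εs / (εs + |εd|) = 2.9 / (2.9 + 2.1) = 0.58.
So buyers bear ≈ 0.58 × $6 = $3.48; suppliers bear $2.52.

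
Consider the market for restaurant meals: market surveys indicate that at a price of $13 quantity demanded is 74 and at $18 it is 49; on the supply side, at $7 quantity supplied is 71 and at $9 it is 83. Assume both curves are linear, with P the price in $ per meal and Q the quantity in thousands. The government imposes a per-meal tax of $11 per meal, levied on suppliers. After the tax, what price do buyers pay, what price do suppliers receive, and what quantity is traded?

Demand slope: (49 − 74)/(18 − 13) = -5, so Qd = 139 − 5P.
Supply slope: (83 − 71)/(9 − 7) = 6, so Qs = 6P + 29.
Without the tax, 139 − 5P = 6P + 29 gives 11P = 110, so P* = $10 and Q* = 89.
With the tax collected from suppliers, supply shifts: Qs = 6(P − 11) + 29.
New equilibrium: buyers pay $16, suppliers receive $5, Q = 59. (Wedge: Pb − Ps = 11.)

Buyers pay $16; suppliers receive $5; quantity = 59.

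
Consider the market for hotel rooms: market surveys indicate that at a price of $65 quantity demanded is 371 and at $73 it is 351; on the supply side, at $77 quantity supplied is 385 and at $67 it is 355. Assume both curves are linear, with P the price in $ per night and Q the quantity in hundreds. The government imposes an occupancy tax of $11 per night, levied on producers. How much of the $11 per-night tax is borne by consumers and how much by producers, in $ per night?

Demand slope: (351 − 371)/(73 − 65) = -2.5, so Qd = 533.5 − 2.5P.
Supply slope: (355 − 385)/(67 − 77) = 3, so Qs = 3P + 154.
Without the tax, 533.5 − 2.5P = 3P + 154 gives 5.5P = 379.5, so P* = $69 and Q* = 361.
With the tax collected from producers, supply shifts: Qs = 3(P − 11) + 154.
New equilibrium: consumers pay $75, producers receive $64, Q = 346. (Wedge: Pb − Ps = 11.)
Burden on consumers: $6; on producers: $5. (They sum to $11.)
The less price-elastic side of the market bears the larger share of a per-unit tax.

Consumers bear $6 per night; producers bear $5 per night.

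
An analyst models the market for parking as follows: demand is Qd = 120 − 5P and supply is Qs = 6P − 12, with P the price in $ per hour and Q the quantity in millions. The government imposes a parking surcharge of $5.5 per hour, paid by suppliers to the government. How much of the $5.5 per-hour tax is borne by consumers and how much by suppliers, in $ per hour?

Before the tax: set 120 − 5P = 6P − 12 → P* = $12, Q* = 60.
With the tax collected from suppliers, supply shifts: Qs = 6(P − 5.5) − 12.
New equilibrium: consumers pay $15, suppliers receive $9.5, Q = 45. (Wedge: Pb − Ps = 5.5.)
Burden on consumers: $3; on suppliers: $2.5. (They sum to $5.5.)

Consumers bear $3 per hour; suppliers bear $2.5 per hour.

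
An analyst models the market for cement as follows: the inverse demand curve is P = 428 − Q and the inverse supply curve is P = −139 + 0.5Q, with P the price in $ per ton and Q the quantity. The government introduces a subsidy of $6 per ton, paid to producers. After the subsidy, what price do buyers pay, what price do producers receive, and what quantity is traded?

Rewrite in direct form: Qd = 428 − P and Qs = 2P + 278.
Without the subsidy, 428 − P = 2P + 278 gives 3P = 150, so P* = $50 and Q* = 378.
With a per-unit subsidy paid to producers, each receives P + 6 per unit sold, so supply becomes Qs = 2(P + 6) + 278.
New equilibrium: buyers pay $46, producers receive $52, Q = 382. (Wedge: Pb − Ps = −6.)

Buyers pay $46; producers receive $52; quantity = 382.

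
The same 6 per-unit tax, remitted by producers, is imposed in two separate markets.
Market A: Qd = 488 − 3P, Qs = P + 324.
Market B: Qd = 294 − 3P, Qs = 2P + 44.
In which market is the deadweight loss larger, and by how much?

Market A: pre-tax P* = 41, Q* = 365; post-tax Q = 360.5; deadweight loss = 13.5.
Market B: pre-tax P* = 50, Q* = 144; post-tax Q = 136.8; deadweight loss = 21.6.
Difference: 13.5 vs 21.6 → market B is larger by 8.1.

Market B, by 8.1.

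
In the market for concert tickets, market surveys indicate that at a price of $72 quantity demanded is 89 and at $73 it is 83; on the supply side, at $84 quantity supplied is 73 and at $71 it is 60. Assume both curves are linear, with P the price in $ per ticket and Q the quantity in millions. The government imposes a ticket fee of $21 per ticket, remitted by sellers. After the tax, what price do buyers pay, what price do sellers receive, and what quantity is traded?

Demand slope: (83 − 89)/(73 − 72) = -6, so Qd = 521 − 6P.
Supply slope: (60 − 73)/(71 − 84) = 1, so Qs = P − 11.
Without the tax, 521 − 6P = P − 11 gives 7P = 532, so P* = $76 and Q* = 65.
With the tax collected from sellers, supply shifts: Qs = (P − 21) − 11.
New equilibrium: buyers pay $79, sellers receive $58, Q = 47. (Wedge: Pb − Ps = 21.)
The less price-elastic side of the market bears the larger share of a per-unit tax.

Buyers pay $79; sellers receive $58; quantity = 47.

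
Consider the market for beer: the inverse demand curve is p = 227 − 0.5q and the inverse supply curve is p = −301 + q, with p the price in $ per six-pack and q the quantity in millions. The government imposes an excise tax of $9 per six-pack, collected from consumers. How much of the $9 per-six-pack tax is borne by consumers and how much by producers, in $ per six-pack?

Consumers bear $3 per six-pack; producers bear $6 per six-pack.

Inverting to q(p) form: qd = 454 − 2p; qs = p + 301.
Before the tax: set 454 − 2p = p + 301 → p* = $51, q* = 352.
With the tax collected from consumers, demand (in seller-price terms) shifts: qd = 454 − 2(p + 9).
Solving gives q = 346 with consumers paying $54 and producers receiving $45 (the $9 wedge).
Burden on consumers: $3; on producers: $6. (They sum to $9.)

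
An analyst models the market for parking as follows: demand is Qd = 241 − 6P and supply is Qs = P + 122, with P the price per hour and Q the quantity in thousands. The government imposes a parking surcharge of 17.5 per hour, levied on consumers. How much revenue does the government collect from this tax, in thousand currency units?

Without the tax, 241 − 6P = P + 122 gives 7P = 119, so P* = 17 and Q* = 139.
With the tax collected from consumers, demand (in seller-price terms) shifts: Qd = 241 − 6(P + 17.5).
Solving gives Q = 124 with consumers paying 19.5 and sellers receiving 2 (the 17.5 wedge).
Revenue = t · Q = 17.5 · 124 = 2170.

Tax revenue = 2170 thousand.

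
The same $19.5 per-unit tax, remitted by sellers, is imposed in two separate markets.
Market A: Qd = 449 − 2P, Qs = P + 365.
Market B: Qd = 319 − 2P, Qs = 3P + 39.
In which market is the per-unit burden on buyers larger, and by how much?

Market A: pre-tax P* = $28, Q* = 393; post-tax Q = 380; per-unit burden on buyers = $6.5.
Market B: pre-tax P* = $56, Q* = 207; post-tax Q = 183.6; per-unit burden on buyers = $11.7.
Difference: $6.5 vs $11.7 → market B is larger by $5.2.

Market B, by $5.2.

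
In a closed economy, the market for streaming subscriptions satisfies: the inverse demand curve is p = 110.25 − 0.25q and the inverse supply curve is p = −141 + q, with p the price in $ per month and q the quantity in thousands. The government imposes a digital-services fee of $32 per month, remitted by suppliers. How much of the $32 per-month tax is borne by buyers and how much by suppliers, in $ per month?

Rewrite in direct form: qd = 441 − 4p and qs = p + 141.
Without the tax, 441 − 4p = p + 141 gives 5p = 300, so p* = $60 and q* = 201.
With the tax collected from suppliers, supply shifts: qs = (p − 32) + 141.
Solving gives q = 175.4 with buyers paying $66.4 and suppliers receiving $34.4 (the $32 wedge).
Burden on buyers: $6.4; on suppliers: $25.6. (They sum to $32.)
The less price-elastic side of the market bears the larger share of a per-unit tax.

Buyers bear $6.4 per month; suppliers bear $25.6 per month.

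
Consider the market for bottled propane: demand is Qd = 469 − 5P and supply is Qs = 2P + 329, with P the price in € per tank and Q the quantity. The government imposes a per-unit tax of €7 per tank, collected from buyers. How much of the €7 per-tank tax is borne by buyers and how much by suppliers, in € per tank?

Without the tax, 469 − 5P = 2P + 329 gives 7P = 140, so P* = €20 and Q* = 369.
With the tax collected from buyers, demand (in seller-price terms) shifts: Qd = 469 − 5(P + 7).
Solving gives Q = 359 with buyers paying €22 and suppliers receiving €15 (the €7 wedge).
Burden on buyers: €2; on suppliers: €5. (They sum to €7.)
The less price-elastic side of the market bears the larger share of a per-unit tax.

Buyers bear €2 per tank; suppliers bear €5 per tank.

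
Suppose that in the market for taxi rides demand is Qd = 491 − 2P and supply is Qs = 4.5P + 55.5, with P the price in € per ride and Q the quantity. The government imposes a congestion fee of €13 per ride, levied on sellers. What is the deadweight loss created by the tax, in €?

Before the tax: set 491 − 2P = 4.5P + 55.5 → P* = €67, Q* = 357.
With the tax collected from sellers, supply shifts: Qs = 4.5(P − 13) + 55.5.
Solving gives Q = 339 with buyers paying €76 and sellers receiving €63 (the €13 wedge).
Quantity falls by |ΔQ| = |357 − 339| = 18.
DWL = ½ · t · |ΔQ| = ½ · 13 · 18 = €117.

Deadweight loss = €117.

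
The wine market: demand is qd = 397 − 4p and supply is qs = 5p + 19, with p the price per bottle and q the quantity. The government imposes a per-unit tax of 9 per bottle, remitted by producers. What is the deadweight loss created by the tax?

Before the tax: set 397 − 4p = 5p + 19 → p* = 42, q* = 229.
With the tax collected from producers, supply shifts: qs = 5(p − 9) + 19.
New equilibrium: consumers pay 47, producers receive 38, q = 209. (Wedge: pb − ps = 9.)
Quantity falls by |ΔQ| = |229 − 209| = 20.
DWL = ½ · t · |ΔQ| = ½ · 9 · 20 = 90.

Deadweight loss = 90.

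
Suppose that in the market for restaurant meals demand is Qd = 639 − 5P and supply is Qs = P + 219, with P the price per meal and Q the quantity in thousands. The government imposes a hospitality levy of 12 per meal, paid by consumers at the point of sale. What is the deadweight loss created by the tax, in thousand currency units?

Deadweight loss = 60 thousand.

Before the tax: set 639 − 5P = P + 219 → P* = 70, Q* = 289.
With the tax collected from consumers, demand (in seller-price terms) shifts: Qd = 639 − 5(P + 12).
New equilibrium: consumers pay 72, producers receive 60, Q = 279. (Wedge: Pb − Ps = 12.)
Quantity falls by |ΔQ| = |289 − 279| = 10.
DWL = ½ · t · |ΔQ| = ½ · 12 · 10 = 60.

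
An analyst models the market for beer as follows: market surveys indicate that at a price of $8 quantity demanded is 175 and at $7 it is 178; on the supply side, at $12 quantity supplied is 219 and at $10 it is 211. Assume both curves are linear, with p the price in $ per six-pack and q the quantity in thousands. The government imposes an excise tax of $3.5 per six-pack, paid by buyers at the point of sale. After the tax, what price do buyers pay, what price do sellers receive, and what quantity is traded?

Buyers pay $6; sellers receive $2.5; quantity = 181.

Demand slope: (178 − 175)/(7 − 8) = -3, so qd = 199 − 3p.
Supply slope: (211 − 219)/(10 − 12) = 4, so qs = 4p + 171.
Without the tax, 199 − 3p = 4p + 171 gives 7p = 28, so p* = $4 and q* = 187.
With the tax collected from buyers, demand (in seller-price terms) shifts: qd = 199 − 3(p + 3.5).
New equilibrium: buyers pay $6, sellers receive $2.5, q = 181. (Wedge: pb − ps = 3.5.)
The less price-elastic side of the market bears the larger share of a per-unit tax.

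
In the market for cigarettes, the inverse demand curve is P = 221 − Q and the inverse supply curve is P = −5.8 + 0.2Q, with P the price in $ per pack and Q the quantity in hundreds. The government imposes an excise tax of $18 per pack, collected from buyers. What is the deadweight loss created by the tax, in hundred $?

Deadweight loss = $135 hundred.

Inverting to Q(P) form: Qd = 221 − P; Qs = 5P + 29.
Without the tax, 221 − P = 5P + 29 gives 6P = 192, so P* = $32 and Q* = 189.
With the tax collected from buyers, demand (in seller-price terms) shifts: Qd = 221 − (P + 18).
New equilibrium: buyers pay $47, producers receive $29, Q = 174. (Wedge: Pb − Ps = 18.)
Quantity falls by |ΔQ| = |189 − 174| = 15.
DWL = ½ · t · |ΔQ| = ½ · 18 · 15 = $135.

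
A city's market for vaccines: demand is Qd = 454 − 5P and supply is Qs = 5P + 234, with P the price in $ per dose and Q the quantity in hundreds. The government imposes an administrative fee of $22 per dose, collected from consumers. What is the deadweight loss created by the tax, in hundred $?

Deadweight loss = $605 hundred.

Without the tax, 454 − 5P = 5P + 234 gives 10P = 220, so P* = $22 and Q* = 344.
With the tax collected from consumers, demand (in seller-price terms) shifts: Qd = 454 − 5(P + 22).
New equilibrium: consumers pay $33, sellers receive $11, Q = 289. (Wedge: Pb − Ps = 22.)
Quantity falls by |ΔQ| = |344 − 289| = 55.
DWL = ½ · t · |ΔQ| = ½ · 22 · 55 = $605.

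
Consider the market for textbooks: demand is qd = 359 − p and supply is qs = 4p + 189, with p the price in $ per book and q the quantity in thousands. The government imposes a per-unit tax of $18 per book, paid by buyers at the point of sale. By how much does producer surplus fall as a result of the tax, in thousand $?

Without the tax, 359 − p = 4p + 189 gives 5p = 170, so p* = $34 and q* = 325.
With the tax collected from buyers, demand (in seller-price terms) shifts: qd = 359 − (p + 18).
New equilibrium: buyers pay $48.4, producers receive $30.4, q = 310.6. (Wedge: pb − ps = 18.)
ΔPS is the trapezoid between Q = 310.6 and Q = 325 of height $3.6: ½ · (325 + 310.6) · 3.6 = $1144.08.

Producer surplus falls by $1144.08 thousand.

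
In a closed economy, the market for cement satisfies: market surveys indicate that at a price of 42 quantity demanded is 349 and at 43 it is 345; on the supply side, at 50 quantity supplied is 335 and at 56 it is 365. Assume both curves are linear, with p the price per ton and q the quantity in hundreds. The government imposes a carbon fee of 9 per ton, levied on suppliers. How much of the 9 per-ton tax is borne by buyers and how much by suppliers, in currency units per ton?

Demand slope: (345 − 349)/(43 − 42) = -4, so qd = 517 − 4p.
Supply slope: (365 − 335)/(56 − 50) = 5, so qs = 5p + 85.
Before the tax: set 517 − 4p = 5p + 85 → p* = 48, q* = 325.
With the tax collected from suppliers, supply shifts: qs = 5(p − 9) + 85.
New equilibrium: buyers pay 53, suppliers receive 44, q = 305. (Wedge: pb − ps = 9.)
Burden on buyers: 5; on suppliers: 4. (They sum to 9.)
The less price-elastic side of the market bears the larger share of a per-unit tax.

Buyers bear 5 per ton; suppliers bear 4 per ton.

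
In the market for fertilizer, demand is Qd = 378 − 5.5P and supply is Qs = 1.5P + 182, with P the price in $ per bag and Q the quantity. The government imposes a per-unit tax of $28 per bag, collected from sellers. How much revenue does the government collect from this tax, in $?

Before the tax: set 378 − 5.5P = 1.5P + 182 → P* = $28, Q* = 224.
With the tax collected from sellers, supply shifts: Qs = 1.5(P − 28) + 182.
New equilibrium: buyers pay $34, sellers receive $6, Q = 191. (Wedge: Pb − Ps = 28.)
Revenue = t · Q = 28 · 191 = $5348.

Tax revenue = $5348.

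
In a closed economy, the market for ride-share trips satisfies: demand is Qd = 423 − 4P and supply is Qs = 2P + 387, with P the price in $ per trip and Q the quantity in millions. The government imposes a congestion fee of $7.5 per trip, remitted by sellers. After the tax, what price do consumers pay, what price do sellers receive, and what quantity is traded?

Consumers pay $8.5; sellers receive $1; quantity = 389.

Before the tax: set 423 − 4P = 2P + 387 → P* = $6, Q* = 399.
With the tax collected from sellers, supply shifts: Qs = 2(P − 7.5) + 387.
Solving gives Q = 389 with consumers paying $8.5 and sellers receiving $1 (the $7.5 wedge).
The less price-elastic side of the market bears the larger share of a per-unit tax.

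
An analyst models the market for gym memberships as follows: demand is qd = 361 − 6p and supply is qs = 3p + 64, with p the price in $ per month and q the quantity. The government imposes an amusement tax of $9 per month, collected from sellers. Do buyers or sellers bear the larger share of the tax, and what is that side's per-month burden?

Before the tax: set 361 − 6p = 3p + 64 → p* = $33, q* = 163.
With the tax collected from sellers, supply shifts: qs = 3(p − 9) + 64.
Solving gives q = 145 with buyers paying $36 and sellers receiving $27 (the $9 wedge).
Per-month burden: buyers $3, sellers $6.
Sellers take the larger share because supply is less price-elastic here (demand slope 6 vs supply slope 3).

Sellers bear the larger share: $6 per month.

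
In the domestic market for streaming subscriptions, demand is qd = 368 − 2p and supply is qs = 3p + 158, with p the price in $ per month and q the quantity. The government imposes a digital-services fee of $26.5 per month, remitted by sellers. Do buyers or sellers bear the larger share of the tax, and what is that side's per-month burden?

Without the tax, 368 − 2p = 3p + 158 gives 5p = 210, so p* = $42 and q* = 284.
With the tax collected from sellers, supply shifts: qs = 3(p − 26.5) + 158.
Solving gives q = 252.2 with buyers paying $57.9 and sellers receiving $31.4 (the $26.5 wedge).
Per-month burden: buyers $15.9, sellers $10.6.
Buyers take the larger share because demand is less price-elastic here (demand slope 2 vs supply slope 3).

Buyers bear the larger share: $15.9 per month.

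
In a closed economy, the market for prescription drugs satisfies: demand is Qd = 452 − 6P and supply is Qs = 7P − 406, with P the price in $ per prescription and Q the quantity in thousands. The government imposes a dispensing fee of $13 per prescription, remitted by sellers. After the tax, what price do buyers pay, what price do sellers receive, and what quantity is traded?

Before the tax: set 452 − 6P = 7P − 406 → P* = $66, Q* = 56.
With the tax collected from sellers, supply shifts: Qs = 7(P − 13) − 406.
Solving gives Q = 14 with buyers paying $73 and sellers receiving $60 (the $13 wedge).

Buyers pay $73; sellers receive $60; quantity = 14.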